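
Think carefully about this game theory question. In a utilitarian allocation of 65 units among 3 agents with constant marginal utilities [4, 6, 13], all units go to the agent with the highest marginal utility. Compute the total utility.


Step 1: The marginal utilities are [4, 6, 13]
Step 2: The highest marginal utility is 13
Step 3: All 65 units go to that agent
Step 4: Total utility = 13 * 65 = 845

845


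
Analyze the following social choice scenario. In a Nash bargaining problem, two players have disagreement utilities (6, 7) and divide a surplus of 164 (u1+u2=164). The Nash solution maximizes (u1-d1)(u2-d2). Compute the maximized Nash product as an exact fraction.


Step 1: The Nash solution splits surplus symmetrically above the disagreement point
Step 2: u1 = (total + d1 - d2)/2 = (164 + 6 - 7)/2 = 163/2
Step 3: u2 = (total - d1 + d2)/2 = (164 - 6 + 7)/2 = 165/2
Step 4: Nash product = (163/2 - 6) * (165/2 - 7)
Step 5: = 151/2 * 151/2 = 22801/4

22801/4


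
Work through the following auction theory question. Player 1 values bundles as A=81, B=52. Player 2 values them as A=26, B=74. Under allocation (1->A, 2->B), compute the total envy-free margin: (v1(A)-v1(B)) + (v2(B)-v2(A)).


Step 1: Player 1's margin = v1(A) - v1(B) = 81 - 52 = 29
Step 2: Player 2's margin = v2(B) - v2(A) = 74 - 26 = 48
Step 3: Total margin = 29 + 48 = 77

77


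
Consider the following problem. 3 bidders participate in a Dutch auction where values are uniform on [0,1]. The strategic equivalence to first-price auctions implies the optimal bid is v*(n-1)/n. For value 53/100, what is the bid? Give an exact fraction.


Step 1: Dutch auctions are strategically equivalent to first-price auctions
Step 2: The equilibrium bid is b(v) = v*(n-1)/n
Step 3: b = 53/100 * 2/3
Step 4: b = 53/150

53/150


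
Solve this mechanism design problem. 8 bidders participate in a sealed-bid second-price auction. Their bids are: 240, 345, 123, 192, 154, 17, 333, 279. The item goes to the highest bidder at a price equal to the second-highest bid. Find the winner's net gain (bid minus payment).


Step 1: Sort bids in descending order: 345, 333, 279, 240, 192, 154, 123, 17
Step 2: The winning bid is the highest: 345
Step 3: The payment equals the second-highest bid: 333
Step 4: Surplus = winner's bid - payment = 345 - 333 = 12

12


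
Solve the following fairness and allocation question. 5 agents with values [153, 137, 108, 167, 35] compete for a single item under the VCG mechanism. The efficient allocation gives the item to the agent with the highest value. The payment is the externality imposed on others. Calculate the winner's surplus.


Step 1: The winner is the agent with the highest value: agent 3 with value 167
Step 2: Values of other agents: [153, 137, 108, 35]
Step 3: VCG payment = max of others' values = 153
Step 4: Surplus = 167 - 153 = 14

14


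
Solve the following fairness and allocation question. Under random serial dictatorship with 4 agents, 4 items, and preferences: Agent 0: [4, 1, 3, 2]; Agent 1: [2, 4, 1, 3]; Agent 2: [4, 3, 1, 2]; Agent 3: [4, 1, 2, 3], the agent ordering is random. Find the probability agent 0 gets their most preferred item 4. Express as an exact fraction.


Step 1: Agent 0 wants item 4
Step 2: There are 24 possible orderings of agents
Step 3: In 8 orderings, agent 0 gets item 4
Step 4: Probability = 8/24 = 1/3

1/3


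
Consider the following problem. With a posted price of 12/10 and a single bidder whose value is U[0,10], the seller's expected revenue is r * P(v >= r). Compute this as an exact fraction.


Step 1: Posted price r = 6/5, value support [0,10]
Step 2: P(v >= r) = (10 - 6/5)/10 = 22/25
Step 3: Expected revenue = r * P(v >= r) = 6/5 * 22/25
Step 4: Revenue = 132/125

132/125


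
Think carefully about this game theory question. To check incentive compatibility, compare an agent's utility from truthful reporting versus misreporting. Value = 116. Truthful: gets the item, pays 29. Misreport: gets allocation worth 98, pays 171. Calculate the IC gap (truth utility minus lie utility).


Step 1: U(truth) = value - payment = 116 - 29 = 87
Step 2: U(lie) = allocation - payment = 98 - 171 = -73
Step 3: IC gap = 87 - (-73) = 160

160


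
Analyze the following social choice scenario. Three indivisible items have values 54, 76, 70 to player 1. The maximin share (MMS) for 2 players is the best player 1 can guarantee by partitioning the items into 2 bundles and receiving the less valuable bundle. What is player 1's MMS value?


Step 1: Item values = 54, 76, 70
Step 2: Enumerate all 2-bundle partitions and take the smaller bundle:
  Partition 1: {54} vs {76,70} -> bundles 54, 146; min = 54
  Partition 2: {76} vs {54,70} -> bundles 76, 124; min = 76
  Partition 3: {70} vs {54,76} -> bundles 70, 130; min = 70
Step 3: MMS = max(54, 76, 70) = 76

76


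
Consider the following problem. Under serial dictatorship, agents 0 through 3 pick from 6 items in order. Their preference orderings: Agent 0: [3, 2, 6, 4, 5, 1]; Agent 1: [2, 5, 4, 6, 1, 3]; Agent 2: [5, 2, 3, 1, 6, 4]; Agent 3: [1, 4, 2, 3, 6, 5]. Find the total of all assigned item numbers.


Step 1: Agent 0 picks item 3
Step 2: Agent 1 picks item 2
Step 3: Agent 2 picks item 5
Step 4: Agent 3 picks item 1
Step 5: Sum = 3 + 2 + 5 + 1 = 11

11


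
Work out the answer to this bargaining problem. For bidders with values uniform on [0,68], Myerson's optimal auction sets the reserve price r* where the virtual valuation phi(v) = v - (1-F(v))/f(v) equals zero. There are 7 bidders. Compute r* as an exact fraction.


Step 1: For U[0,68], F(v) = v/68 and f(v) = 1/68
Step 2: phi(v) = v - (1 - v/68)/(1/68) = v - (68 - v) = 2v - 68
Step 3: Set phi(r*) = 0: 2r* - 68 = 0
Step 4: r* = 68/2 = 34 (the number of bidders n = 7 does not enter)

34


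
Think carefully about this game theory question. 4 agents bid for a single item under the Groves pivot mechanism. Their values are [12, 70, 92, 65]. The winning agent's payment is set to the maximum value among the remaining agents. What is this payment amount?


Step 1: The efficient winner is agent 2 with value 92
Step 2: Other agents' values: [12, 70, 65]
Step 3: Pivot payment = max(others) = 70
Step 4: The winner pays 70

70


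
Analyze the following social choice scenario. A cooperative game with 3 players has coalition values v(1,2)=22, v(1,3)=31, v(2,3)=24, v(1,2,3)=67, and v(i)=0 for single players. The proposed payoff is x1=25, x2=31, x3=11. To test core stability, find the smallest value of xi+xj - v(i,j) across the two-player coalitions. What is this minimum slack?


Step 1: Slack for coalition (1,2): x1+x2 - v12 = 56 - 22 = 34
Step 2: Slack for coalition (1,3): x1+x3 - v13 = 36 - 31 = 5
Step 3: Slack for coalition (2,3): x2+x3 - v23 = 42 - 24 = 18
Step 4: Minimum slack = min(34, 5, 18) = 5, attained by (1,3); no pair can gain by deviating, so the allocation is in the core

5


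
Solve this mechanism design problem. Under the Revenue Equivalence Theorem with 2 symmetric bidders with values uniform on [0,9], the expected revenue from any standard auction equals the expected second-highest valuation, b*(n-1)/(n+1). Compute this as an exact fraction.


Step 1: By Revenue Equivalence, expected revenue = b*(n-1)/(n+1)
Step 2: Substituting n = 2, b = 9
Step 3: Revenue = 9*(2-1)/(2+1) = 9*1/3
Step 4: Revenue = 9/3 = 3

3


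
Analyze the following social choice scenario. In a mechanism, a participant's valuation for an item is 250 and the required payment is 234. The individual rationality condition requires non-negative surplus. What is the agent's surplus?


Step 1: Surplus = value - payment = 250 - 234 = 16
Step 2: IR is satisfied (surplus >= 0)

16


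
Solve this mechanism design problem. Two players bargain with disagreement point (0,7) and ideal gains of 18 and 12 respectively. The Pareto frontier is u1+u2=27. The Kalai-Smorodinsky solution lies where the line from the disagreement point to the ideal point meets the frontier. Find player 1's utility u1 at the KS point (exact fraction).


Step 1: At the KS point, (u1-d1)/r1 = (u2-d2)/r2 = t and u1+u2 = 27
Step 2: u1 = d1 + r1*t and u2 = d2 + r2*t, so (d1 + r1*t) + (d2 + r2*t) = 27
Step 3: t = (27 - 0 - 7)/(18 + 12) = 20/30 = 2/3
Step 4: u1 = d1 + r1*t = 0 + 18 * 2/3 = 12
Step 5: (Check: u2 = d2 + r2*t = 15; u1+u2 = 12 + 15 = 27, on the frontier.)

12


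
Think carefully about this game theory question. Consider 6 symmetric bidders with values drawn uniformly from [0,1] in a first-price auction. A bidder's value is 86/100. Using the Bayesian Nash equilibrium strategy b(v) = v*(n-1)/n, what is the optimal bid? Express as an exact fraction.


Step 1: The symmetric BNE bidding function is b(v) = v * (n-1) / n
Step 2: Substitute v = 43/50 and n = 6
Step 3: b = 43/50 * 5/6
Step 4: b = 43/60

43/60


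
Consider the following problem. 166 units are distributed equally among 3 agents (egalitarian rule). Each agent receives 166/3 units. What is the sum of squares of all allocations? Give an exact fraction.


Step 1: Each agent's share = 166/3
Step 2: Square of each share = (166/3)^2 = 27556/9
Step 3: Sum of squares = 3 * 27556/9 = 27556/3

27556/3


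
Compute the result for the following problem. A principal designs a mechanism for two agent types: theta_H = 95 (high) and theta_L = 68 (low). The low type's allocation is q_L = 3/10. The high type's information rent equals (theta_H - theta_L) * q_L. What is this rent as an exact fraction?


Step 1: theta_H - theta_L = 95 - 68 = 27
Step 2: Information rent = (theta_H - theta_L) * q_L
Step 3: = 27 * 3/10
Step 4: = 81/10

81/10


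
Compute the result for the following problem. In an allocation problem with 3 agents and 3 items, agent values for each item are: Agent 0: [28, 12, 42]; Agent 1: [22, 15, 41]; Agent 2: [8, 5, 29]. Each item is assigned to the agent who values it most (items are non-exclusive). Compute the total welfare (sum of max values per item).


Step 1: For each item, find the maximum value among all agents.
Step 2: Item 0 -> Agent 0 (value 28)
Step 3: Item 1 -> Agent 1 (value 15)
Step 4: Item 2 -> Agent 0 (value 42)
Step 5: Total welfare = 28 + 15 + 42 = 85

85


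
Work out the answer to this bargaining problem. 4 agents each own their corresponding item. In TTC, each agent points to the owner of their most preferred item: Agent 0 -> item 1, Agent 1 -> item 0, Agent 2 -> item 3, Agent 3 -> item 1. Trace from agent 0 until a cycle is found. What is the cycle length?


Step 1: Trace the pointer graph from agent 0: 0 -> 1 -> 0
Step 2: A cycle is detected when we revisit agent 0
Step 3: The cycle is: 0 -> 1 -> 0
Step 4: Cycle length = 2

2


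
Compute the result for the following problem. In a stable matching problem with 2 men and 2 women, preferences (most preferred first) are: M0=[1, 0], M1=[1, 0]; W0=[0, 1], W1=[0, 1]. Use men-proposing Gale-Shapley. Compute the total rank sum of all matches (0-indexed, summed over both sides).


Step 1: Run Gale-Shapley (men propose, women hold best offer):
  M0 proposes to W1; she accepts
  M1 proposes to W1; rejected
  M1 proposes to W0; she accepts
Step 2: Final matching: W0-M1, W1-M0
Step 3: 0-indexed ranks (man's rank of his match, then woman's): 1 + 1 + 0 + 0
Step 4: Total rank sum = 2

2


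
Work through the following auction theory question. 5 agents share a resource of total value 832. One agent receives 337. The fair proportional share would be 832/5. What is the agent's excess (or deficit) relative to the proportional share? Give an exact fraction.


Step 1: Proportional share = 832/5
Step 2: Agent's actual allocation = 337
Step 3: Excess = 337 - 832/5 = 853/5

853/5


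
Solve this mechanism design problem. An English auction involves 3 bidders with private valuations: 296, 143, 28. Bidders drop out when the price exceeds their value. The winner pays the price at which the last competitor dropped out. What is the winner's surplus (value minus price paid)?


Step 1: Identify the highest value: 296
Step 2: Identify the second-highest value: 143
Step 3: The final price = second-highest value = 143
Step 4: Surplus = 296 - 143 = 153

153


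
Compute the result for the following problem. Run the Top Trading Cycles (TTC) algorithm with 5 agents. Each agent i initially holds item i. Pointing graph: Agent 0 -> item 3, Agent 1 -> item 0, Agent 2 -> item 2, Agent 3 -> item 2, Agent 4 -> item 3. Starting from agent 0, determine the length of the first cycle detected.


Step 1: Trace the pointer graph from agent 0: 0 -> 3 -> 2 -> 2
Step 2: A cycle is detected when we revisit agent 2
Step 3: The cycle is: 2 -> 2
Step 4: Cycle length = 1

1


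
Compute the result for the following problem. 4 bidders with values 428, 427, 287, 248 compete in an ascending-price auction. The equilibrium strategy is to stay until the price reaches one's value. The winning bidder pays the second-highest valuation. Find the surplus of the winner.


Step 1: Identify the highest value: 428
Step 2: Identify the second-highest value: 427
Step 3: The final price = second-highest value = 427
Step 4: Surplus = 428 - 427 = 1

1


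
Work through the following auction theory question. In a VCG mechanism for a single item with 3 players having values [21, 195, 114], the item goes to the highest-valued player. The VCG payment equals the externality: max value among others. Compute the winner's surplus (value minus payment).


Step 1: The winner is the agent with the highest value: agent 1 with value 195
Step 2: Values of other agents: [21, 114]
Step 3: VCG payment = max of others' values = 114
Step 4: Surplus = 195 - 114 = 81

81


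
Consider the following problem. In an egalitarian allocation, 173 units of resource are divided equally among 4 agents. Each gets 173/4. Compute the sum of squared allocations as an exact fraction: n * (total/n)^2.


Step 1: Each agent's share = 173/4
Step 2: Square of each share = (173/4)^2 = 29929/16
Step 3: Sum of squares = 4 * 29929/16 = 29929/4

29929/4


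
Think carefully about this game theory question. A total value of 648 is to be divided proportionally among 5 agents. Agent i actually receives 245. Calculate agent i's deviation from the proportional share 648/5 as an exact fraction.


Step 1: Proportional share = 648/5
Step 2: Agent's actual allocation = 245
Step 3: Excess = 245 - 648/5 = 577/5

577/5


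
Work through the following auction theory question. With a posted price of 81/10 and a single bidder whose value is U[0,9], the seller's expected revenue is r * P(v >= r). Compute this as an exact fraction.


Step 1: Posted price r = 81/10, value support [0,9]
Step 2: P(v >= r) = (9 - 81/10)/9 = 1/10
Step 3: Expected revenue = r * P(v >= r) = 81/10 * 1/10
Step 4: Revenue = 81/100

81/100


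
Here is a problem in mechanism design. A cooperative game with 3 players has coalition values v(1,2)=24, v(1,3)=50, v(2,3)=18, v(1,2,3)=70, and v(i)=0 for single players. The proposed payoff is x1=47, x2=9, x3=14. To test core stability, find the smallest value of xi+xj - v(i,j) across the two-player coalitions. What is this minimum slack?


Step 1: Slack for coalition (1,2): x1+x2 - v12 = 56 - 24 = 32
Step 2: Slack for coalition (1,3): x1+x3 - v13 = 61 - 50 = 11
Step 3: Slack for coalition (2,3): x2+x3 - v23 = 23 - 18 = 5
Step 4: Minimum slack = min(32, 11, 5) = 5, attained by (2,3); no pair can gain by deviating, so the allocation is in the core

5


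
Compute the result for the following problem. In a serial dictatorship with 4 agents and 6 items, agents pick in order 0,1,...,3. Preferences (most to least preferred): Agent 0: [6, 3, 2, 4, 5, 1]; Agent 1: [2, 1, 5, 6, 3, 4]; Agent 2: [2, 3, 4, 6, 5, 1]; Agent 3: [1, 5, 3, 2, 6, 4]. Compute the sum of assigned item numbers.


Step 1: Agent 0 picks item 6
Step 2: Agent 1 picks item 2
Step 3: Agent 2 picks item 3
Step 4: Agent 3 picks item 1
Step 5: Sum = 6 + 2 + 3 + 1 = 12

12


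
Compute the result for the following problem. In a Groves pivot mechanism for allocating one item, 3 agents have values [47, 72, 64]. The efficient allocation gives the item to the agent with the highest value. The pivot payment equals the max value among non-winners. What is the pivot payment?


Step 1: The efficient winner is agent 1 with value 72
Step 2: Other agents' values: [47, 64]
Step 3: Pivot payment = max(others) = 64
Step 4: The winner pays 64

64


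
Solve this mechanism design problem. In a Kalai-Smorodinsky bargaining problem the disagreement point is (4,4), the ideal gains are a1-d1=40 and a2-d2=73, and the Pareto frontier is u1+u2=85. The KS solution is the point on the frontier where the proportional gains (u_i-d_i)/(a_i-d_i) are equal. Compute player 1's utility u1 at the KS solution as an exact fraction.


Step 1: At the KS point, (u1-d1)/r1 = (u2-d2)/r2 = t and u1+u2 = 85
Step 2: u1 = d1 + r1*t and u2 = d2 + r2*t, so (d1 + r1*t) + (d2 + r2*t) = 85
Step 3: t = (85 - 4 - 4)/(40 + 73) = 77/113
Step 4: u1 = d1 + r1*t = 4 + 40 * 77/113 = 3532/113
Step 5: (Check: u2 = d2 + r2*t = 6073/113; u1+u2 = 3532/113 + 6073/113 = 85, on the frontier.)

3532/113


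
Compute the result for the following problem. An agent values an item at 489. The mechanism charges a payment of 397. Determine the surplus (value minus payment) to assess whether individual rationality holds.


Step 1: Surplus = value - payment = 489 - 397 = 92
Step 2: IR is satisfied (surplus >= 0)

92


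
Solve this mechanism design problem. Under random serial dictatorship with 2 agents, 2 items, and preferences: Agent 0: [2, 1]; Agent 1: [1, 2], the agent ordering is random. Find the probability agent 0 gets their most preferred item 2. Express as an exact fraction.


Step 1: Agent 0 wants item 2
Step 2: There are 2 possible orderings of agents
Step 3: In 2 orderings, agent 0 gets item 2
Step 4: Probability = 2/2 = 1

1


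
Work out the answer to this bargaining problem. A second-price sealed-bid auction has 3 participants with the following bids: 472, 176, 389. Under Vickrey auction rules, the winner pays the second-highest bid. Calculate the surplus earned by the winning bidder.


Step 1: Sort bids in descending order: 472, 389, 176
Step 2: The winning bid is the highest: 472
Step 3: The payment equals the second-highest bid: 389
Step 4: Surplus = winner's bid - payment = 472 - 389 = 83

83


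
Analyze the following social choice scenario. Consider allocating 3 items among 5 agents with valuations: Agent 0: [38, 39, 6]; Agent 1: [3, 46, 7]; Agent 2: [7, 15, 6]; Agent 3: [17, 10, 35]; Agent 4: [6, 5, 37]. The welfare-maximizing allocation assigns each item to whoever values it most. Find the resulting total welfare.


Step 1: For each item, find the maximum value among all agents.
Step 2: Item 0 -> Agent 0 (value 38)
Step 3: Item 1 -> Agent 1 (value 46)
Step 4: Item 2 -> Agent 4 (value 37)
Step 5: Total welfare = 38 + 46 + 37 = 121

121


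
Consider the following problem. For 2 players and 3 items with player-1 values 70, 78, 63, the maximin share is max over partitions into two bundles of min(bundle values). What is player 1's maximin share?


Step 1: Item values = 70, 78, 63
Step 2: Enumerate all 2-bundle partitions and take the smaller bundle:
  Partition 1: {70} vs {78,63} -> bundles 70, 141; min = 70
  Partition 2: {78} vs {70,63} -> bundles 78, 133; min = 78
  Partition 3: {63} vs {70,78} -> bundles 63, 148; min = 63
Step 3: MMS = max(70, 78, 63) = 78

78


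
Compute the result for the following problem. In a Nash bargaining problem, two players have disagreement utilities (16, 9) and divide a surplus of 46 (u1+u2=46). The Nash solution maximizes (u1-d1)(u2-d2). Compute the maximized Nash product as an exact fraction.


Step 1: The Nash solution splits surplus symmetrically above the disagreement point
Step 2: u1 = (total + d1 - d2)/2 = (46 + 16 - 9)/2 = 53/2
Step 3: u2 = (total - d1 + d2)/2 = (46 - 16 + 9)/2 = 39/2
Step 4: Nash product = (53/2 - 16) * (39/2 - 9)
Step 5: = 21/2 * 21/2 = 441/4

441/4


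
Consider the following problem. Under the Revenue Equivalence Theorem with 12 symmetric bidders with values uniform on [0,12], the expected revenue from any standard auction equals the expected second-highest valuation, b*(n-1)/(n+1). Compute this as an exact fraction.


Step 1: By Revenue Equivalence, expected revenue = b*(n-1)/(n+1)
Step 2: Substituting n = 12, b = 12
Step 3: Revenue = 12*(12-1)/(12+1) = 12*11/13
Step 4: Revenue = 132/13

132/13


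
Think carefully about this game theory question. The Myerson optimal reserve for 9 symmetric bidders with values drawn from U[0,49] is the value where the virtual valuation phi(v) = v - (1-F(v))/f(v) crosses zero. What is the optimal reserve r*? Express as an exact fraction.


Step 1: For U[0,49], F(v) = v/49 and f(v) = 1/49
Step 2: phi(v) = v - (1 - v/49)/(1/49) = v - (49 - v) = 2v - 49
Step 3: Set phi(r*) = 0: 2r* - 49 = 0
Step 4: r* = 49/2 (the number of bidders n = 9 does not enter)

49/2


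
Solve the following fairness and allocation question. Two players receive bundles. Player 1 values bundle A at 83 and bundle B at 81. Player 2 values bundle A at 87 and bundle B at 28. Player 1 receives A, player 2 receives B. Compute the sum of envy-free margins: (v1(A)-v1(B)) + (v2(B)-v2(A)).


Step 1: Player 1's margin = v1(A) - v1(B) = 83 - 81 = 2
Step 2: Player 2's margin = v2(B) - v2(A) = 28 - 87 = -59
Step 3: Total margin = 2 + -59 = -57

-57


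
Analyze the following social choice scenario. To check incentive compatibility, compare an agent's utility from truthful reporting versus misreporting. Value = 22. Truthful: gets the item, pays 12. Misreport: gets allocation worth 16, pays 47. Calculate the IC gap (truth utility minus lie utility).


Step 1: U(truth) = value - payment = 22 - 12 = 10
Step 2: U(lie) = allocation - payment = 16 - 47 = -31
Step 3: IC gap = 10 - (-31) = 41

41


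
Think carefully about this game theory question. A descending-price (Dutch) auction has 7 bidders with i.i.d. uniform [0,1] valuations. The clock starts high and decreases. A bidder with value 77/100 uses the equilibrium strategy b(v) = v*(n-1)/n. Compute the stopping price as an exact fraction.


Step 1: Dutch auctions are strategically equivalent to first-price auctions
Step 2: The equilibrium bid is b(v) = v*(n-1)/n
Step 3: b = 77/100 * 6/7
Step 4: b = 33/50

33/50


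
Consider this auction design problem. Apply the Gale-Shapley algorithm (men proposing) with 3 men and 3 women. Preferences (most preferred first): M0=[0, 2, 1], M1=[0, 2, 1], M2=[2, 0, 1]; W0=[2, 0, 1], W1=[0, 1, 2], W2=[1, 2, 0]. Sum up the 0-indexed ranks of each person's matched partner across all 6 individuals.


Step 1: Run Gale-Shapley (men propose, women hold best offer):
  M0 proposes to W0; she accepts
  M1 proposes to W0; rejected
  M1 proposes to W2; she accepts
  M2 proposes to W2; rejected
  M2 proposes to W0; she switches from M0
  M0 proposes to W2; rejected
  M0 proposes to W1; she accepts
Step 2: Final matching: W0-M2, W1-M0, W2-M1
Step 3: 0-indexed ranks (man's rank of his match, then woman's): 1 + 0 + 2 + 0 + 1 + 0
Step 4: Total rank sum = 4

4


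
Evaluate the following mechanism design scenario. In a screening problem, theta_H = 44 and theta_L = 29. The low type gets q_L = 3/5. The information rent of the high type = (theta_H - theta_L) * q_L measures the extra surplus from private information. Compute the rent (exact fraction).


Step 1: theta_H - theta_L = 44 - 29 = 15
Step 2: Information rent = (theta_H - theta_L) * q_L
Step 3: = 15 * 3/5
Step 4: = 9

9


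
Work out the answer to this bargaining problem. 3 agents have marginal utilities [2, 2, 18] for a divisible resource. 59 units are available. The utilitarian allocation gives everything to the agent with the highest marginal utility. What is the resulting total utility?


Step 1: The marginal utilities are [2, 2, 18]
Step 2: The highest marginal utility is 18
Step 3: All 59 units go to that agent
Step 4: Total utility = 18 * 59 = 1062

1062


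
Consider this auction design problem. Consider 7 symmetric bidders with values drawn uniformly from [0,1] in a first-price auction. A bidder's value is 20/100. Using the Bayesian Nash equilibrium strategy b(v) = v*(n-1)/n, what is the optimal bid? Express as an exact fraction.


Step 1: The symmetric BNE bidding function is b(v) = v * (n-1) / n
Step 2: Substitute v = 1/5 and n = 7
Step 3: b = 1/5 * 6/7
Step 4: b = 6/35

6/35


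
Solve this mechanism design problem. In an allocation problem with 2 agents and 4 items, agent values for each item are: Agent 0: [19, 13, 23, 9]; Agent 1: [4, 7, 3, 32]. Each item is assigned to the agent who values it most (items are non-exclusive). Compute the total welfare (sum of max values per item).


Step 1: For each item, find the maximum value among all agents.
Step 2: Item 0 -> Agent 0 (value 19)
Step 3: Item 1 -> Agent 0 (value 13)
Step 4: Item 2 -> Agent 0 (value 23)
Step 5: Item 3 -> Agent 1 (value 32)
Step 6: Total welfare = 19 + 13 + 23 + 32 = 87

87


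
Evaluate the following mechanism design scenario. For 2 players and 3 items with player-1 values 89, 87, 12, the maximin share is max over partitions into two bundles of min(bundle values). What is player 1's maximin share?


Step 1: Item values = 89, 87, 12
Step 2: Enumerate all 2-bundle partitions and take the smaller bundle:
  Partition 1: {89} vs {87,12} -> bundles 89, 99; min = 89
  Partition 2: {87} vs {89,12} -> bundles 87, 101; min = 87
  Partition 3: {12} vs {89,87} -> bundles 12, 176; min = 12
Step 3: MMS = max(89, 87, 12) = 89

89


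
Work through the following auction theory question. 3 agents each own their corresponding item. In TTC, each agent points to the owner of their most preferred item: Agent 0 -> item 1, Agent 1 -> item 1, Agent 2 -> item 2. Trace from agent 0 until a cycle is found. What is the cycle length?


Step 1: Trace the pointer graph from agent 0: 0 -> 1 -> 1
Step 2: A cycle is detected when we revisit agent 1
Step 3: The cycle is: 1 -> 1
Step 4: Cycle length = 1

1


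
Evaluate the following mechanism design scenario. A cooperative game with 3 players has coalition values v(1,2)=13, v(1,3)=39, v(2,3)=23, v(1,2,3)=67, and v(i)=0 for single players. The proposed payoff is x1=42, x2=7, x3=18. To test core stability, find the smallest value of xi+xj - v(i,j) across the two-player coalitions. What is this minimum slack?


Step 1: Slack for coalition (1,2): x1+x2 - v12 = 49 - 13 = 36
Step 2: Slack for coalition (1,3): x1+x3 - v13 = 60 - 39 = 21
Step 3: Slack for coalition (2,3): x2+x3 - v23 = 25 - 23 = 2
Step 4: Minimum slack = min(36, 21, 2) = 2, attained by (2,3); no pair can gain by deviating, so the allocation is in the core

2


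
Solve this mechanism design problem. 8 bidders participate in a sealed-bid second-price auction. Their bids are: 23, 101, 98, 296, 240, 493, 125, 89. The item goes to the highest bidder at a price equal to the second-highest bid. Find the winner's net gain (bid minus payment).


Step 1: Sort bids in descending order: 493, 296, 240, 125, 101, 98, 89, 23
Step 2: The winning bid is the highest: 493
Step 3: The payment equals the second-highest bid: 296
Step 4: Surplus = winner's bid - payment = 493 - 296 = 197

197


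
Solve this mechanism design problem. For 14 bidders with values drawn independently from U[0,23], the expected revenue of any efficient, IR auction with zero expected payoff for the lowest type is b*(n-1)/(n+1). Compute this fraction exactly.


Step 1: By Revenue Equivalence, expected revenue = b*(n-1)/(n+1)
Step 2: Substituting n = 14, b = 23
Step 3: Revenue = 23*(14-1)/(14+1) = 23*13/15
Step 4: Revenue = 299/15

299/15


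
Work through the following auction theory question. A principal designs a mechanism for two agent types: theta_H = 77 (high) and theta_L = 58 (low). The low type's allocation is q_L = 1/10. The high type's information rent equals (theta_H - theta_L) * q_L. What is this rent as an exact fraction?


Step 1: theta_H - theta_L = 77 - 58 = 19
Step 2: Information rent = (theta_H - theta_L) * q_L
Step 3: = 19 * 1/10
Step 4: = 19/10

19/10


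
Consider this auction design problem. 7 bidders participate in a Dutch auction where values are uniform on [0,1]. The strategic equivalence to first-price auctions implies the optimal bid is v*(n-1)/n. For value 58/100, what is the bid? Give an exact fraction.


Step 1: Dutch auctions are strategically equivalent to first-price auctions
Step 2: The equilibrium bid is b(v) = v*(n-1)/n
Step 3: b = 29/50 * 6/7
Step 4: b = 87/175

87/175


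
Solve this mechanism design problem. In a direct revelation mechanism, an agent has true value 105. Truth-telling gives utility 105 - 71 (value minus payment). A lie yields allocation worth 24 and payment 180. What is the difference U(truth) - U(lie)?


Step 1: U(truth) = value - payment = 105 - 71 = 34
Step 2: U(lie) = allocation - payment = 24 - 180 = -156
Step 3: IC gap = 34 - (-156) = 190

190


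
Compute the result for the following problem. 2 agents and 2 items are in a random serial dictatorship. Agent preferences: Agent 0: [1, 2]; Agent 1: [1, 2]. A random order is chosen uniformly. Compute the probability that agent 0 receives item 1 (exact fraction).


Step 1: Agent 0 wants item 1
Step 2: There are 2 possible orderings of agents
Step 3: In 1 orderings, agent 0 gets item 1
Step 4: Probability = 1/2

1/2


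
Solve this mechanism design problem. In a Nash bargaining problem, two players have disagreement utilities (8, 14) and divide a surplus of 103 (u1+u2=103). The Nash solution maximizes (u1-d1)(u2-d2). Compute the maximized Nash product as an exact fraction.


Step 1: The Nash solution splits surplus symmetrically above the disagreement point
Step 2: u1 = (total + d1 - d2)/2 = (103 + 8 - 14)/2 = 97/2
Step 3: u2 = (total - d1 + d2)/2 = (103 - 8 + 14)/2 = 109/2
Step 4: Nash product = (97/2 - 8) * (109/2 - 14)
Step 5: = 81/2 * 81/2 = 6561/4

6561/4


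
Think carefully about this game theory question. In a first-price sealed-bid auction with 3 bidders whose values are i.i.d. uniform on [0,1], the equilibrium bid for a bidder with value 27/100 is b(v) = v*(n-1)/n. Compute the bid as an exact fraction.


Step 1: The symmetric BNE bidding function is b(v) = v * (n-1) / n
Step 2: Substitute v = 27/100 and n = 3
Step 3: b = 27/100 * 2/3
Step 4: b = 9/50

9/50


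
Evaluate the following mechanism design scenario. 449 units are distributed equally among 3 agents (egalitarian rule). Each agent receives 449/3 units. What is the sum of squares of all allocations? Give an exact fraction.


Step 1: Each agent's share = 449/3
Step 2: Square of each share = (449/3)^2 = 201601/9
Step 3: Sum of squares = 3 * 201601/9 = 201601/3

201601/3


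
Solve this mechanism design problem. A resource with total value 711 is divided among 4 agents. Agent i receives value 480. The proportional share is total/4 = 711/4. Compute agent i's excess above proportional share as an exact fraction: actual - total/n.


Step 1: Proportional share = 711/4
Step 2: Agent's actual allocation = 480
Step 3: Excess = 480 - 711/4 = 1209/4

1209/4


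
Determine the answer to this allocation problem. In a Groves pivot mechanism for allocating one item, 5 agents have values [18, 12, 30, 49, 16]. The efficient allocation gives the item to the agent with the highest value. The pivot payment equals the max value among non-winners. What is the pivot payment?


Step 1: The efficient winner is agent 3 with value 49
Step 2: Other agents' values: [18, 12, 30, 16]
Step 3: Pivot payment = max(others) = 30
Step 4: The winner pays 30

30


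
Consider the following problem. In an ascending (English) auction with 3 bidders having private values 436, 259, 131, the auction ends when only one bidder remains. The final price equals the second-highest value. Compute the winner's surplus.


Step 1: Identify the highest value: 436
Step 2: Identify the second-highest value: 259
Step 3: The final price = second-highest value = 259
Step 4: Surplus = 436 - 259 = 177

177


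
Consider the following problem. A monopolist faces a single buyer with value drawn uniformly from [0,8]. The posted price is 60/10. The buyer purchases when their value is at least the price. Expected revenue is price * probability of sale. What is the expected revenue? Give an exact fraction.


Step 1: Posted price r = 6, value support [0,8]
Step 2: P(v >= r) = (8 - 6)/8 = 1/4
Step 3: Expected revenue = r * P(v >= r) = 6 * 1/4
Step 4: Revenue = 3/2

3/2


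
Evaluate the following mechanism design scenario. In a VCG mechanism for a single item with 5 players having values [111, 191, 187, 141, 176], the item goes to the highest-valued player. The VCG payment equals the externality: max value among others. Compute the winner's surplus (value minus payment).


Step 1: The winner is the agent with the highest value: agent 1 with value 191
Step 2: Values of other agents: [111, 187, 141, 176]
Step 3: VCG payment = max of others' values = 187
Step 4: Surplus = 191 - 187 = 4

4


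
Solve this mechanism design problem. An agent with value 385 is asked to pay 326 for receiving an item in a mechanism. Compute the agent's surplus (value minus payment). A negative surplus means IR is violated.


Step 1: Surplus = value - payment = 385 - 326 = 59
Step 2: IR is satisfied (surplus >= 0)

59


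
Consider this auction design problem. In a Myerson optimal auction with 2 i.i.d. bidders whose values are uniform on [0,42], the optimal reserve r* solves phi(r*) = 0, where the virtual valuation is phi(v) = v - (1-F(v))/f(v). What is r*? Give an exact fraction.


Step 1: For U[0,42], F(v) = v/42 and f(v) = 1/42
Step 2: phi(v) = v - (1 - v/42)/(1/42) = v - (42 - v) = 2v - 42
Step 3: Set phi(r*) = 0: 2r* - 42 = 0
Step 4: r* = 42/2 = 21 (the number of bidders n = 2 does not enter)

21


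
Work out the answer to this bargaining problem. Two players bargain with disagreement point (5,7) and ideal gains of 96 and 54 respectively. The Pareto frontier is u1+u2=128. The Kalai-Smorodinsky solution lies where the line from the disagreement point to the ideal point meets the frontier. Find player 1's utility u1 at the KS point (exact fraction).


Step 1: At the KS point, (u1-d1)/r1 = (u2-d2)/r2 = t and u1+u2 = 128
Step 2: u1 = d1 + r1*t and u2 = d2 + r2*t, so (d1 + r1*t) + (d2 + r2*t) = 128
Step 3: t = (128 - 5 - 7)/(96 + 54) = 116/150 = 58/75
Step 4: u1 = d1 + r1*t = 5 + 96 * 58/75 = 1981/25
Step 5: (Check: u2 = d2 + r2*t = 1219/25; u1+u2 = 1981/25 + 1219/25 = 128, on the frontier.)

1981/25


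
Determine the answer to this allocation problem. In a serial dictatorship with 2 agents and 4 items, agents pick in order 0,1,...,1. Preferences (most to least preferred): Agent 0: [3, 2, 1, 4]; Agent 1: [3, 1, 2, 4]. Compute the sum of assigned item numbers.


Step 1: Agent 0 picks item 3
Step 2: Agent 1 picks item 1
Step 3: Sum = 3 + 1 = 4

4


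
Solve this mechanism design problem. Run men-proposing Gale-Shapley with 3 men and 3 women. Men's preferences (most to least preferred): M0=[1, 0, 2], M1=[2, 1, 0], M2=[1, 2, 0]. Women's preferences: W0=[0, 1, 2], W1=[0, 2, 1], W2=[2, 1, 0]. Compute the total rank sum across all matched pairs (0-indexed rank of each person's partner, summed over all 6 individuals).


Step 1: Run Gale-Shapley (men propose, women hold best offer):
  M0 proposes to W1; she accepts
  M1 proposes to W2; she accepts
  M2 proposes to W1; rejected
  M2 proposes to W2; she switches from M1
  M1 proposes to W1; rejected
  M1 proposes to W0; she accepts
Step 2: Final matching: W0-M1, W1-M0, W2-M2
Step 3: 0-indexed ranks (man's rank of his match, then woman's): 2 + 1 + 0 + 0 + 1 + 0
Step 4: Total rank sum = 4

4


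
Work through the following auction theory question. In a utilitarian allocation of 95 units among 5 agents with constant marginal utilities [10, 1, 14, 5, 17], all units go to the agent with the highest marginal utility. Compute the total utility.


Step 1: The marginal utilities are [10, 1, 14, 5, 17]
Step 2: The highest marginal utility is 17
Step 3: All 95 units go to that agent
Step 4: Total utility = 17 * 95 = 1615

1615


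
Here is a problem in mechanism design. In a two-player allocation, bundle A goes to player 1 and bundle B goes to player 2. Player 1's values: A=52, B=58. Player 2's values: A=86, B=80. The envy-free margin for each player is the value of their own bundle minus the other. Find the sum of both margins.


Step 1: Player 1's margin = v1(A) - v1(B) = 52 - 58 = -6
Step 2: Player 2's margin = v2(B) - v2(A) = 80 - 86 = -6
Step 3: Total margin = -6 + -6 = -12

-12


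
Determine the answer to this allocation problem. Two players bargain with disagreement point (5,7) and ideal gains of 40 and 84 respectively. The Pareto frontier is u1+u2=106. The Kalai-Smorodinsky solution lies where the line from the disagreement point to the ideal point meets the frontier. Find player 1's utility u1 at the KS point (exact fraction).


Step 1: At the KS point, (u1-d1)/r1 = (u2-d2)/r2 = t and u1+u2 = 106
Step 2: u1 = d1 + r1*t and u2 = d2 + r2*t, so (d1 + r1*t) + (d2 + r2*t) = 106
Step 3: t = (106 - 5 - 7)/(40 + 84) = 94/124 = 47/62
Step 4: u1 = d1 + r1*t = 5 + 40 * 47/62 = 1095/31
Step 5: (Check: u2 = d2 + r2*t = 2191/31; u1+u2 = 1095/31 + 2191/31 = 106, on the frontier.)

1095/31


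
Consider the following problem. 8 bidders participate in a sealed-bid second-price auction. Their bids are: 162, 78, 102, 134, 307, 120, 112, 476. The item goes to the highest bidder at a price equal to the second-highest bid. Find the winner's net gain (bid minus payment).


Step 1: Sort bids in descending order: 476, 307, 162, 134, 120, 112, 102, 78
Step 2: The winning bid is the highest: 476
Step 3: The payment equals the second-highest bid: 307
Step 4: Surplus = winner's bid - payment = 476 - 307 = 169

169


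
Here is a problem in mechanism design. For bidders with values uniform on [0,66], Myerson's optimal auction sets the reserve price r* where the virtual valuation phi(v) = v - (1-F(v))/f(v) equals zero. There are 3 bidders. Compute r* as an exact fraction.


Step 1: For U[0,66], F(v) = v/66 and f(v) = 1/66
Step 2: phi(v) = v - (1 - v/66)/(1/66) = v - (66 - v) = 2v - 66
Step 3: Set phi(r*) = 0: 2r* - 66 = 0
Step 4: r* = 66/2 = 33 (the number of bidders n = 3 does not enter)

33


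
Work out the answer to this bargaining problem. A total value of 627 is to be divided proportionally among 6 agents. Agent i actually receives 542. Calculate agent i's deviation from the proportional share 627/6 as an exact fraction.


Step 1: Proportional share = 627/6 = 209/2
Step 2: Agent's actual allocation = 542
Step 3: Excess = 542 - 209/2 = 875/2

875/2


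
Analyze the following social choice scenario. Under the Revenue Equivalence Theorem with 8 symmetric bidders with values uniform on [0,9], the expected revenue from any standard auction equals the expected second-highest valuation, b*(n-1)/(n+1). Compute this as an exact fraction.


Step 1: By Revenue Equivalence, expected revenue = b*(n-1)/(n+1)
Step 2: Substituting n = 8, b = 9
Step 3: Revenue = 9*(8-1)/(8+1) = 9*7/9
Step 4: Revenue = 63/9 = 7

7


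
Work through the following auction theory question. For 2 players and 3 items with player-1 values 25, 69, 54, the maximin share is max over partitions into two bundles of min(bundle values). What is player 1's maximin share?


Step 1: Item values = 25, 69, 54
Step 2: Enumerate all 2-bundle partitions and take the smaller bundle:
  Partition 1: {25} vs {69,54} -> bundles 25, 123; min = 25
  Partition 2: {69} vs {25,54} -> bundles 69, 79; min = 69
  Partition 3: {54} vs {25,69} -> bundles 54, 94; min = 54
Step 3: MMS = max(25, 69, 54) = 69

69


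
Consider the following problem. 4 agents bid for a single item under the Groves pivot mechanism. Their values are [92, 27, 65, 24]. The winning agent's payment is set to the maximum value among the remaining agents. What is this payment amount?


Step 1: The efficient winner is agent 0 with value 92
Step 2: Other agents' values: [27, 65, 24]
Step 3: Pivot payment = max(others) = 65
Step 4: The winner pays 65

65
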